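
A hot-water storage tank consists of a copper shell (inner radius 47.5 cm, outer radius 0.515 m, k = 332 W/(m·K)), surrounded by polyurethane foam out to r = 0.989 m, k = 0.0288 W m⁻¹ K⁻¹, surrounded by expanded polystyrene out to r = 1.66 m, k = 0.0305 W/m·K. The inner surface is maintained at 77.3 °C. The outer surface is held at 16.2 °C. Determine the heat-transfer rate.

Q = 16.8 W

Treat each layer as a resistance in series:
  R_copper = (1/0.475 − 1/0.515)/(4πk) = 0.1635/(4π·332) = 3.919×10^-5 K/W
  R_polyurethane foam = (1/0.515 − 1/0.989)/(4πk) = 0.9306/(4π·0.0288) = 2.571 K/W
  R_expanded polystyrene = (1/0.989 − 1/1.66)/(4πk) = 0.4087/(4π·0.0305) = 1.066 K/W
ΣR = 3.919×10^-5 + 2.571 + 1.066 = 3.637 K/W
Q = ΔT/ΣR = (77.3 °C − 16.2 °C)/3.637 = 16.8 W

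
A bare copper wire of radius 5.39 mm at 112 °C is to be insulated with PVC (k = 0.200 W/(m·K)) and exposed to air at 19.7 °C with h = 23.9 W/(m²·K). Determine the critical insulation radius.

r_cr = 0.837 cm

For a cylinder, r_cr = k_ins/h = 0.200/23.9 = 0.00837 m = 0.837 cm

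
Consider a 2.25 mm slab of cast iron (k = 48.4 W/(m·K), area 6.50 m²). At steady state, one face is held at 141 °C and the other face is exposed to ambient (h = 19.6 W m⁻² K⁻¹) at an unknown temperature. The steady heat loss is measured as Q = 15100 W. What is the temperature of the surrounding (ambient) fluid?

Series resistances:
  R_cast iron = L/(kA) = 0.00225/(48.4·6.50) = 7.152×10^-6 K/W
  R_conv,out = 1/(hA) = 1/(19.6·6.50) = 0.007849 K/W
ΣR = 0.007856 K/W
ΔT = Q·ΣR = 15100 × 0.007856 = 118.6 K
Heat flows outward, so T_out = T_in − ΔT = 141 − 118.6 = 22.4 °C

T_out = 22.4 °C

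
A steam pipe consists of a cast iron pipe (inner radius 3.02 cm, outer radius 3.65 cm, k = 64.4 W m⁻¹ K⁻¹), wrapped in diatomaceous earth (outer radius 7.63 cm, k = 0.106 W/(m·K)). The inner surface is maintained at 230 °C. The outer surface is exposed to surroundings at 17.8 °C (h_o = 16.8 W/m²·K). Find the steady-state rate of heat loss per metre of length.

Q' = 172 W/m

Series thermal resistances, inner to outer:
  R'_cast iron = ln(0.0365/0.0302)/(2πk) = 0.1895/(2π·64.4) = 4.682×10^-4 m·K/W
  R'_diatomaceous earth = ln(0.0763/0.0365)/(2πk) = 0.7374/(2π·0.106) = 1.107 m·K/W
  R'_conv,out = 1/(2πr h) = 1/(2π·0.0763·16.8) = 0.1242 m·K/W
ΣR = 4.682×10^-4 + 1.107 + 0.1242 = 1.232 m·K/W
Q' = ΔT/ΣR = (230 °C − 17.8 °C)/1.232 = 172 W/m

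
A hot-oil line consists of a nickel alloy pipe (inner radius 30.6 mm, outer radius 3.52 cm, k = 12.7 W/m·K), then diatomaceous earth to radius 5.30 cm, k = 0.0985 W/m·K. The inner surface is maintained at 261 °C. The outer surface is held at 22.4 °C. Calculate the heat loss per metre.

Q' = 360 W/m

Series thermal resistances, inner to outer:
  R'_nickel alloy = ln(0.0352/0.0306)/(2πk) = 0.1400/(2π·12.7) = 0.001755 m·K/W
  R'_diatomaceous earth = ln(0.0530/0.0352)/(2πk) = 0.4092/(2π·0.0985) = 0.6613 m·K/W
ΣR = 0.001755 + 0.6613 = 0.6631 m·K/W
Q' = ΔT/ΣR = (261 °C − 22.4 °C)/0.6631 = 360 W/m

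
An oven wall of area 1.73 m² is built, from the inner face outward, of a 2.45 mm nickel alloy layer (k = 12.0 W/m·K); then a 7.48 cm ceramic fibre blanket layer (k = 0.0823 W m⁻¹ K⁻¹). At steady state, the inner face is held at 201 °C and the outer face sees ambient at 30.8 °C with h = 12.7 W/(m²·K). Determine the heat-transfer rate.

Treat each layer as a resistance in series:
  R_nickel alloy = L/(kA) = 0.00245/(12.0·1.73) = 1.180×10^-4 K/W
  R_ceramic fibre blanket = L/(kA) = 0.0748/(0.0823·1.73) = 0.5254 K/W
  R_conv,out = 1/(hA) = 1/(12.7·1.73) = 0.04551 K/W
ΣR = 1.180×10^-4 + 0.5254 + 0.04551 = 0.5710 K/W
Q = ΔT/ΣR = (201 °C − 30.8 °C)/0.5710 = 298 W

Q = 298 W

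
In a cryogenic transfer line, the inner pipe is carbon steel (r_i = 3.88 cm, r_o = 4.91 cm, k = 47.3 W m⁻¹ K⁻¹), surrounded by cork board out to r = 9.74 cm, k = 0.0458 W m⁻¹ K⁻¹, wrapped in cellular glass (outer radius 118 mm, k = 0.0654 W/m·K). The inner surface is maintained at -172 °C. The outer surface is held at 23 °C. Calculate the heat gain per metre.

Treat each layer as a resistance in series:
  R'_carbon steel = ln(0.0491/0.0388)/(2πk) = 0.2354/(2π·47.3) = 7.922×10^-4 m·K/W
  R'_cork board = ln(0.0974/0.0491)/(2πk) = 0.6850/(2π·0.0458) = 2.380 m·K/W
  R'_cellular glass = ln(0.118/0.0974)/(2πk) = 0.1919/(2π·0.0654) = 0.4669 m·K/W
ΣR = 7.922×10^-4 + 2.380 + 0.4669 = 2.848 m·K/W
Q' = ΔT/ΣR = (-172 °C − 23 °C)/2.848 = -68.5 W/m
(Negative Q' ⇒ heat flows inward; heat gain = 68.5 W/m.)

Q' = 68.5 W/m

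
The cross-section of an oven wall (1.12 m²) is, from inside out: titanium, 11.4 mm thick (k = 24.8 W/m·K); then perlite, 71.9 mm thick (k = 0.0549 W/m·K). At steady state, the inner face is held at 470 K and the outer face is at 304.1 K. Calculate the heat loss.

Resistance network (inner→outer):
  R_titanium = L/(kA) = 0.0114/(24.8·1.12) = 4.104×10^-4 K/W
  R_perlite = L/(kA) = 0.0719/(0.0549·1.12) = 1.169 K/W
ΣR = 4.104×10^-4 + 1.169 = 1.169 K/W
Q = ΔT/ΣR = (470 K − 304.1 K)/1.169 = 142 W

Q = 142 W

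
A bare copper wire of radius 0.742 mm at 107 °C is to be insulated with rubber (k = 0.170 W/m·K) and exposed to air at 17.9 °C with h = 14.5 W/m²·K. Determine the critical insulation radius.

r_cr = 1.17 cm

For a cylinder, r_cr = k_ins/h = 0.170/14.5 = 0.0117 m = 1.17 cm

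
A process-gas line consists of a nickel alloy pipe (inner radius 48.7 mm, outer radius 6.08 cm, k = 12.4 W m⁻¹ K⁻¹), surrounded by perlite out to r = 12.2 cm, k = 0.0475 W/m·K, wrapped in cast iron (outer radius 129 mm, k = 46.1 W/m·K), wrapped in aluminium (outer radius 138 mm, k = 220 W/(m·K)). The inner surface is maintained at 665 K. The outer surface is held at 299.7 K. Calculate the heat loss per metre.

Q' = 156 W/m

Resistance network (inner→outer):
  R'_nickel alloy = ln(0.0608/0.0487)/(2πk) = 0.2219/(2π·12.4) = 0.002848 m·K/W
  R'_perlite = ln(0.122/0.0608)/(2πk) = 0.6964/(2π·0.0475) = 2.333 m·K/W
  R'_cast iron = ln(0.129/0.122)/(2πk) = 0.05579/(2π·46.1) = 1.926×10^-4 m·K/W
  R'_aluminium = ln(0.138/0.129)/(2πk) = 0.06744/(2π·220) = 4.879×10^-5 m·K/W
ΣR = 0.002848 + 2.333 + 1.926×10^-4 + 4.879×10^-5 = 2.336 m·K/W
Q' = ΔT/ΣR = (665 K − 299.7 K)/2.336 = 156 W/m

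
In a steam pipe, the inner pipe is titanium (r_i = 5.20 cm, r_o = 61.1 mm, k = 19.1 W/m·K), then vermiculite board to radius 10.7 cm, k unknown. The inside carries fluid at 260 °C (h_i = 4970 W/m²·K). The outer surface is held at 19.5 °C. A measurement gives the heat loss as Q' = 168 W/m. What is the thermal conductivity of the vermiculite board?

k = 0.0624 W/m·K

ΣR = ΔT/Q' = |260 − 19.5|/168 = 1.432 m·K/W
Known resistances:
  R'_conv,in = 1/(2πr h) = 1/(2π·0.0520·4970) = 6.158×10^-4 m·K/W
  R'_titanium = ln(0.0611/0.0520)/(2πk) = 0.1613/(2π·19.1) = 0.001344 m·K/W
R_vermiculite board = ΣR − ΣR_known = 1.432 − 0.001960 = 1.430 m·K/W
ln(r₂/r₁)/(2πk) = 1.430 ⇒ k = 0.5603/(2π·1.430) = 0.0624 W/m·K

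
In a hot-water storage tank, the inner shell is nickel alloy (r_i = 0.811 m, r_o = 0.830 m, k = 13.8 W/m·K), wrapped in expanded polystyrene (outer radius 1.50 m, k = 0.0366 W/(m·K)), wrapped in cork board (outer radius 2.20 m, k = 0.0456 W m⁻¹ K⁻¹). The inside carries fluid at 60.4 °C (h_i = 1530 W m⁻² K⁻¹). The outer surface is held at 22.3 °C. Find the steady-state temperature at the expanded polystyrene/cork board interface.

Treat each layer as a resistance in series:
  R_conv,in = 1/(4πr²h) = 1/(4π·0.811²·1530) = 7.908×10^-5 K/W
  R_nickel alloy = (1/0.811 − 1/0.830)/(4πk) = 0.02823/(4π·13.8) = 1.628×10^-4 K/W
  R_expanded polystyrene = (1/0.830 − 1/1.50)/(4πk) = 0.5382/(4π·0.0366) = 1.170 K/W
  R_cork board = (1/1.50 − 1/2.20)/(4πk) = 0.2121/(4π·0.0456) = 0.3702 K/W
ΣR = 7.908×10^-5 + 1.628×10^-4 + 1.170 + 0.3702 = 1.540 K/W
Q = ΔT/ΣR = (60.4 °C − 22.3 °C)/1.540 = 24.74 W
From the inner boundary to the expanded polystyrene/cork board interface, ΣR_partial = 1.170 K/W.
T_interface = T_in − Q·ΣR_partial = 60.4 °C − (24.74)(1.170) = 31.5 °C

T = 31.5 °C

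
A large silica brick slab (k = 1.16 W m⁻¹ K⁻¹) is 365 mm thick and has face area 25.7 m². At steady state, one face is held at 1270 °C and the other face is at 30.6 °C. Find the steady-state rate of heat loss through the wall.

Q = 101 kW

Q = kA·ΔT/L = 1.16 × 25.7 × |1270 °C − 30.6 °C| / 0.365 = 1.01×10^5 W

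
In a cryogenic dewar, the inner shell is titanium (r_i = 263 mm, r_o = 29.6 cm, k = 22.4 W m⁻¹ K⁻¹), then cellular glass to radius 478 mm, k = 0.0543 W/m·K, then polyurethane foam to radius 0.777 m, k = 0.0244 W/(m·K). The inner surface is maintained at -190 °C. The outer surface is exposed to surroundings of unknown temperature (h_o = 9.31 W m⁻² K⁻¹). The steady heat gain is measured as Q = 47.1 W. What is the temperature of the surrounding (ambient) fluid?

Series resistances:
  R_titanium = (1/0.263 − 1/0.296)/(4πk) = 0.4239/(4π·22.4) = 0.001506 K/W
  R_cellular glass = (1/0.296 − 1/0.478)/(4πk) = 1.286/(4π·0.0543) = 1.885 K/W
  R_polyurethane foam = (1/0.478 − 1/0.777)/(4πk) = 0.8050/(4π·0.0244) = 2.626 K/W
  R_conv,out = 1/(4πr²h) = 1/(4π·0.777²·9.31) = 0.01416 K/W
ΣR = 4.526 K/W
ΔT = Q·ΣR = 47.1 × 4.526 = 213.2 K
Heat flows inward, so T_out = T_in + ΔT = -190 + 213.2 = 23.2 °C

T_out = 23.2 °C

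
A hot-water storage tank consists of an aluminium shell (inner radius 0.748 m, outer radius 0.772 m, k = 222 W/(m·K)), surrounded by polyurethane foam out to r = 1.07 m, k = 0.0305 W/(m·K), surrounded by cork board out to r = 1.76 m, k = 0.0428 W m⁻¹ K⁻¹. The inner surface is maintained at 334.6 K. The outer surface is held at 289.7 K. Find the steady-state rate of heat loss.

Series thermal resistances, inner to outer:
  R_aluminium = (1/0.748 − 1/0.772)/(4πk) = 0.04156/(4π·222) = 1.490×10^-5 K/W
  R_polyurethane foam = (1/0.772 − 1/1.07)/(4πk) = 0.3608/(4π·0.0305) = 0.9413 K/W
  R_cork board = (1/1.07 − 1/1.76)/(4πk) = 0.3664/(4π·0.0428) = 0.6812 K/W
ΣR = 1.490×10^-5 + 0.9413 + 0.6812 = 1.623 K/W
Q = ΔT/ΣR = (334.6 K − 289.7 K)/1.623 = 27.7 W

Q = 27.7 W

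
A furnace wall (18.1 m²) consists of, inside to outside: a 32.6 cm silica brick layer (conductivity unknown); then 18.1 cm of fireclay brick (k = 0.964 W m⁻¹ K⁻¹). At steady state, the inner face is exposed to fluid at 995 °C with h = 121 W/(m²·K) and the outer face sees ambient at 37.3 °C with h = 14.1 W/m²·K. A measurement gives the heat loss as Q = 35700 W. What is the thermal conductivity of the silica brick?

ΣR = ΔT/Q = |995 − 37.3|/35700 = 0.02683 K/W
Known resistances:
  R_conv,in = 1/(hA) = 1/(121·18.1) = 4.566×10^-4 K/W
  R_fireclay brick = L/(kA) = 0.181/(0.964·18.1) = 0.01037 K/W
  R_conv,out = 1/(hA) = 1/(14.1·18.1) = 0.003918 K/W
R_silica brick = ΣR − ΣR_known = 0.02683 − 0.01474 = 0.01209 K/W
L/(kA) = 0.01209 ⇒ k = 0.326/(0.01209·18.1) = 1.49 W/m·K

k = 1.49 W/m·K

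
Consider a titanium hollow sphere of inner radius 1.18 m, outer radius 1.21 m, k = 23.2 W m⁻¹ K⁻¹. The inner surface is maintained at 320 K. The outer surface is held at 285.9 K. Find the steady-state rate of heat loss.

Q = 473 kW

Q = 4πk·ΔT/(1/r₁ − 1/r₂) = 4π × 23.2 × 34.1 / (1/1.18 − 1/1.21) = 4.73×10^5 W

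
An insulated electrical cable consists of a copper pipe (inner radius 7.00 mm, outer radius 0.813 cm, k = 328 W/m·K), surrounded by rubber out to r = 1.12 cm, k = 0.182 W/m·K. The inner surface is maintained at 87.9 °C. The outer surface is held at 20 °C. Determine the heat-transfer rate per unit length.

Treat each layer as a resistance in series:
  R'_copper = ln(0.00813/0.00700)/(2πk) = 0.1497/(2π·328) = 7.261×10^-5 m·K/W
  R'_rubber = ln(0.0112/0.00813)/(2πk) = 0.3204/(2π·0.182) = 0.2801 m·K/W
ΣR = 7.261×10^-5 + 0.2801 = 0.2802 m·K/W
Q' = ΔT/ΣR = (87.9 °C − 20 °C)/0.2802 = 242 W/m

Q' = 242 W/m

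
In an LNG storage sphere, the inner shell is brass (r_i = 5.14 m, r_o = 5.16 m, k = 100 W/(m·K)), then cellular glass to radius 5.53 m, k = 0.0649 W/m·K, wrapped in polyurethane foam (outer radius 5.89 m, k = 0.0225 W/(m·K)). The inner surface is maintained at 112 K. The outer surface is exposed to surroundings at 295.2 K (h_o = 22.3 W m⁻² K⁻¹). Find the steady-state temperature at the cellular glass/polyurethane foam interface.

T = 165 K

Series thermal resistances, inner to outer:
  R_brass = (1/5.14 − 1/5.16)/(4πk) = 7.541×10^-4/(4π·100) = 6.001×10^-7 K/W
  R_cellular glass = (1/5.16 − 1/5.53)/(4πk) = 0.01297/(4π·0.0649) = 0.01590 K/W
  R_polyurethane foam = (1/5.53 − 1/5.89)/(4πk) = 0.01105/(4π·0.0225) = 0.03909 K/W
  R_conv,out = 1/(4πr²h) = 1/(4π·5.89²·22.3) = 1.029×10^-4 K/W
ΣR = 6.001×10^-7 + 0.01590 + 0.03909 + 1.029×10^-4 = 0.05509 K/W
Q = ΔT/ΣR = (112 K − 295.2 K)/0.05509 = -3325 W
From the inner boundary to the cellular glass/polyurethane foam interface, ΣR_partial = 0.01590 K/W.
T_interface = T_in − Q·ΣR_partial = 112 K − (-3325)(0.01590) = 165 K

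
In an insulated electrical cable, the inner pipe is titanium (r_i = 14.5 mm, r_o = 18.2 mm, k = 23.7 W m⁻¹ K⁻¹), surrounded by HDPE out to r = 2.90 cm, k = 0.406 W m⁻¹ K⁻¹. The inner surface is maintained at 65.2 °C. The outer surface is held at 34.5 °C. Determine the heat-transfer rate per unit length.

Treat each layer as a resistance in series:
  R'_titanium = ln(0.0182/0.0145)/(2πk) = 0.2273/(2π·23.7) = 0.001526 m·K/W
  R'_HDPE = ln(0.0290/0.0182)/(2πk) = 0.4659/(2π·0.406) = 0.1826 m·K/W
ΣR = 0.001526 + 0.1826 = 0.1841 m·K/W
Q' = ΔT/ΣR = (65.2 °C − 34.5 °C)/0.1841 = 167 W/m

Q' = 167 W/m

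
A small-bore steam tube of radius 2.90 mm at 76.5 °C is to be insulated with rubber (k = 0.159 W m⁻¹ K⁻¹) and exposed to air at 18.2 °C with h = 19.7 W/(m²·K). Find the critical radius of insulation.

r_cr = 0.807 cm

For a cylinder, r_cr = k_ins/h = 0.159/19.7 = 0.00807 m = 0.807 cm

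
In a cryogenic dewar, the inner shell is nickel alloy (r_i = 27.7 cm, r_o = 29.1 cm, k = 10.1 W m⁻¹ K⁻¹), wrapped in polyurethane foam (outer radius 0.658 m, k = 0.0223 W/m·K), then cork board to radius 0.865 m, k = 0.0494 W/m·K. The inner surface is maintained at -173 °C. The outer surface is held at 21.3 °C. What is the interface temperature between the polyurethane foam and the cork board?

T = 6.0 °C

Treat each layer as a resistance in series:
  R_nickel alloy = (1/0.277 − 1/0.291)/(4πk) = 0.1737/(4π·10.1) = 0.001368 K/W
  R_polyurethane foam = (1/0.291 − 1/0.658)/(4πk) = 1.917/(4π·0.0223) = 6.840 K/W
  R_cork board = (1/0.658 − 1/0.865)/(4πk) = 0.3637/(4π·0.0494) = 0.5859 K/W
ΣR = 0.001368 + 6.840 + 0.5859 = 7.427 K/W
Q = ΔT/ΣR = (-173 °C − 21.3 °C)/7.427 = -26.16 W
From the inner boundary to the polyurethane foam/cork board interface, ΣR_partial = 6.841 K/W.
T_interface = T_in − Q·ΣR_partial = -173 °C − (-26.16)(6.841) = 6.0 °C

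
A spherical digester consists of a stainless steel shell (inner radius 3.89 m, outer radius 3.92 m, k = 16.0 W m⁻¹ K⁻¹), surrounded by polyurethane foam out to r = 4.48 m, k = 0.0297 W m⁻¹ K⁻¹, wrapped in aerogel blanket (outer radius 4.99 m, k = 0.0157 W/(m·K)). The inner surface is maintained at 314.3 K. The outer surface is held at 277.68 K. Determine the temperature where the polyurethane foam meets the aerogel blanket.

T = 298.7 K

Resistance network (inner→outer):
  R_stainless steel = (1/3.89 − 1/3.92)/(4πk) = 0.001967/(4π·16.0) = 9.785×10^-6 K/W
  R_polyurethane foam = (1/3.92 − 1/4.48)/(4πk) = 0.03189/(4π·0.0297) = 0.08544 K/W
  R_aerogel blanket = (1/4.48 − 1/4.99)/(4πk) = 0.02281/(4π·0.0157) = 0.1156 K/W
ΣR = 9.785×10^-6 + 0.08544 + 0.1156 = 0.2010 K/W
Q = ΔT/ΣR = (314.3 K − 277.68 K)/0.2010 = 182.2 W
From the inner boundary to the polyurethane foam/aerogel blanket interface, ΣR_partial = 0.08545 K/W.
T_interface = T_in − Q·ΣR_partial = 314.3 K − (182.2)(0.08545) = 298.7 K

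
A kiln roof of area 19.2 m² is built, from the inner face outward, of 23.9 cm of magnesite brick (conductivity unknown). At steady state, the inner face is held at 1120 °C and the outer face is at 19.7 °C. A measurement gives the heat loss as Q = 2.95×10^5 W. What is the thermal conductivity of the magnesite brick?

ΣR = ΔT/Q = |1120 − 19.7|/2.95×10^5 = 0.003730 K/W
L/(kA) = 0.003730 ⇒ k = 0.239/(0.003730·19.2) = 3.34 W/m·K

k = 3.34 W/m·K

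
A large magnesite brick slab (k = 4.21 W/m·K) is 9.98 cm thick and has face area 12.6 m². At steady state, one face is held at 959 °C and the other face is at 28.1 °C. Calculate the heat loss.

Q = kA·ΔT/L = 4.21 × 12.6 × |959 °C − 28.1 °C| / 0.0998 = 4.95×10^5 W

Q = 495 kW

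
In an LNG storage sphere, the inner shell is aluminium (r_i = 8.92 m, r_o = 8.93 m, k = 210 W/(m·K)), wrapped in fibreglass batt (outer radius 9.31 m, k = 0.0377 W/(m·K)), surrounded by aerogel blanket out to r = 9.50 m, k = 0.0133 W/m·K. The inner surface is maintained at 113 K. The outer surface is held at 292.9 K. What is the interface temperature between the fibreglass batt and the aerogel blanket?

T = 190.1 K

Treat each layer as a resistance in series:
  R_aluminium = (1/8.92 − 1/8.93)/(4πk) = 1.255×10^-4/(4π·210) = 4.757×10^-8 K/W
  R_fibreglass batt = (1/8.93 − 1/9.31)/(4πk) = 0.004571/(4π·0.0377) = 0.009648 K/W
  R_aerogel blanket = (1/9.31 − 1/9.50)/(4πk) = 0.002148/(4π·0.0133) = 0.01285 K/W
ΣR = 4.757×10^-8 + 0.009648 + 0.01285 = 0.02250 K/W
Q = ΔT/ΣR = (113 K − 292.9 K)/0.02250 = -7996 W
From the inner boundary to the fibreglass batt/aerogel blanket interface, ΣR_partial = 0.009648 K/W.
T_interface = T_in − Q·ΣR_partial = 113 K − (-7996)(0.009648) = 190.1 K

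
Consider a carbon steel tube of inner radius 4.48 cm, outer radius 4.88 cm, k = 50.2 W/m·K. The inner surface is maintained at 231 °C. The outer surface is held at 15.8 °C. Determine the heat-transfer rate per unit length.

Q' = 7.94×10^5 W/m

Q' = 2πk·ΔT/ln(r₂/r₁) = 2π × 50.2 × 215.2 / ln(0.0488/0.0448) = 7.94×10^5 W/m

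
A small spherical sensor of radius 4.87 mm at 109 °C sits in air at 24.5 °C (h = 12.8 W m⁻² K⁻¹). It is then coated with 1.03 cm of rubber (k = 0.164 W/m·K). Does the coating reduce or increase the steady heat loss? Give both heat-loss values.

increases: 0.322 → 0.893 W

Critical radius for a sphere: r_cr = 2k/h = 0.0256 m = 2.56 cm.
Outer radius after coating: r₂ = 0.00487 + 0.0103 = 0.01517 m.
Since r₁ < r_cr and r₂ ≤ r_cr, the coating moves toward the maximum at r_cr — heat loss rises.
Bare: R = 1/(4πr₁²h) = 262.1 K/W; Q = 84.5/262.1 = 0.322 W.
Coated: R = R_cond + R_conv = 94.67 K/W; Q = 84.5/94.67 = 0.893 W.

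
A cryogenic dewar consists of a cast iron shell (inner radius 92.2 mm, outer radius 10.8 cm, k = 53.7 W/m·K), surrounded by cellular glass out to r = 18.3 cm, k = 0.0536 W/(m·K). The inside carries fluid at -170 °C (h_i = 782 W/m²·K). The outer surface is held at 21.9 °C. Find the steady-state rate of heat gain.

Resistance network (inner→outer):
  R_conv,in = 1/(4πr²h) = 1/(4π·0.0922²·782) = 0.01197 K/W
  R_cast iron = (1/0.0922 − 1/0.108)/(4πk) = 1.587/(4π·53.7) = 0.002351 K/W
  R_cellular glass = (1/0.108 − 1/0.183)/(4πk) = 3.795/(4π·0.0536) = 5.634 K/W
ΣR = 0.01197 + 0.002351 + 5.634 = 5.648 K/W
Q = ΔT/ΣR = (-170 °C − 21.9 °C)/5.648 = -34.0 W
(Negative Q ⇒ heat flows inward; heat gain = 34.0 W.)

Q = 34.0 W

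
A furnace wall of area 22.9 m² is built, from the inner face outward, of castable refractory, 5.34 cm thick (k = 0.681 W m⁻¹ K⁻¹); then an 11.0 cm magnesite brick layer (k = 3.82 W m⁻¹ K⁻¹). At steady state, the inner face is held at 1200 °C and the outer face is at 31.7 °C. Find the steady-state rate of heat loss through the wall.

Q = 250 kW

Series thermal resistances, inner to outer:
  R_castable refractory = L/(kA) = 0.0534/(0.681·22.9) = 0.003424 K/W
  R_magnesite brick = L/(kA) = 0.110/(3.82·22.9) = 0.001257 K/W
ΣR = 0.003424 + 0.001257 = 0.004681 K/W
Q = ΔT/ΣR = (1200 °C − 31.7 °C)/0.004681 = 2.50×10^5 W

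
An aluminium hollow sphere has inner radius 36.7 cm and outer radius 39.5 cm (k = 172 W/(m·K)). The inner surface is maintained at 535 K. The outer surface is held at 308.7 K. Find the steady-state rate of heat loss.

Q = 4πk·ΔT/(1/r₁ − 1/r₂) = 4π × 172 × 226.3 / (1/0.367 − 1/0.395) = 2.53×10^6 W

Q = 2.53×10^6 W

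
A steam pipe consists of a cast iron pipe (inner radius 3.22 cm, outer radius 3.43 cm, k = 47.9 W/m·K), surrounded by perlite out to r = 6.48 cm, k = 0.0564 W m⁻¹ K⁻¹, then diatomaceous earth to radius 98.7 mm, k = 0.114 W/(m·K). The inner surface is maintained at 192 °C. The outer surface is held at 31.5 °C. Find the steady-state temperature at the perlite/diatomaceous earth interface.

Series thermal resistances, inner to outer:
  R'_cast iron = ln(0.0343/0.0322)/(2πk) = 0.06318/(2π·47.9) = 2.099×10^-4 m·K/W
  R'_perlite = ln(0.0648/0.0343)/(2πk) = 0.6362/(2π·0.0564) = 1.795 m·K/W
  R'_diatomaceous earth = ln(0.0987/0.0648)/(2πk) = 0.4208/(2π·0.114) = 0.5874 m·K/W
ΣR = 2.099×10^-4 + 1.795 + 0.5874 = 2.383 m·K/W
Q' = ΔT/ΣR = (192 °C − 31.5 °C)/2.383 = 67.35 W/m
From the inner boundary to the perlite/diatomaceous earth interface, ΣR_partial = 1.795 m·K/W.
T_interface = T_in − Q'·ΣR_partial = 192 °C − (67.35)(1.795) = 71.1 °C

T = 71.1 °C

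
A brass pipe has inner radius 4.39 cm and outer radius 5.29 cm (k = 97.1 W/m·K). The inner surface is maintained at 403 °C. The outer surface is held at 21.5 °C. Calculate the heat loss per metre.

Q' = 2πk·ΔT/ln(r₂/r₁) = 2π × 97.1 × 381.5 / ln(0.0529/0.0439) = 1.25×10^6 W/m

Q' = 1250 kW/m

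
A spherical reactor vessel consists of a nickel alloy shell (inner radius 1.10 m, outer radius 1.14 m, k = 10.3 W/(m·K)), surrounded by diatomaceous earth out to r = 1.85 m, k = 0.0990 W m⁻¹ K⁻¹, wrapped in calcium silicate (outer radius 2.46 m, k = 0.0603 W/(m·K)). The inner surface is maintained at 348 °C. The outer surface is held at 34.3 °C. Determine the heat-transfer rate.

Series thermal resistances, inner to outer:
  R_nickel alloy = (1/1.10 − 1/1.14)/(4πk) = 0.03190/(4π·10.3) = 2.464×10^-4 K/W
  R_diatomaceous earth = (1/1.14 − 1/1.85)/(4πk) = 0.3367/(4π·0.0990) = 0.2706 K/W
  R_calcium silicate = (1/1.85 − 1/2.46)/(4πk) = 0.1340/(4π·0.0603) = 0.1769 K/W
ΣR = 2.464×10^-4 + 0.2706 + 0.1769 = 0.4477 K/W
Q = ΔT/ΣR = (348 °C − 34.3 °C)/0.4477 = 701 W

Q = 701 W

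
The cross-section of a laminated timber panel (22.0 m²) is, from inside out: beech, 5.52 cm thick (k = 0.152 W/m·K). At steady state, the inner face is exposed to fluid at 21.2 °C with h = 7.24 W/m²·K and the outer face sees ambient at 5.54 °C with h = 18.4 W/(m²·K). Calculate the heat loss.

Q = 620 W

Series thermal resistances, inner to outer:
  R_conv,in = 1/(hA) = 1/(7.24·22.0) = 0.006278 K/W
  R_beech = L/(kA) = 0.0552/(0.152·22.0) = 0.01651 K/W
  R_conv,out = 1/(hA) = 1/(18.4·22.0) = 0.002470 K/W
ΣR = 0.006278 + 0.01651 + 0.002470 = 0.02526 K/W
Q = ΔT/ΣR = (21.2 °C − 5.54 °C)/0.02526 = 620 W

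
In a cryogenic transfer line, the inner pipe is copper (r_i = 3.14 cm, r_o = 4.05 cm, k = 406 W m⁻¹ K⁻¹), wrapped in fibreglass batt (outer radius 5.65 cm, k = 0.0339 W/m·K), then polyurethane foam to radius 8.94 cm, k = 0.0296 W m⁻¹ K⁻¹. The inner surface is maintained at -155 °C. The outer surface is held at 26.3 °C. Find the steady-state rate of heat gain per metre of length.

Q' = 45.0 W/m

Treat each layer as a resistance in series:
  R'_copper = ln(0.0405/0.0314)/(2πk) = 0.2545/(2π·406) = 9.976×10^-5 m·K/W
  R'_fibreglass batt = ln(0.0565/0.0405)/(2πk) = 0.3329/(2π·0.0339) = 1.563 m·K/W
  R'_polyurethane foam = ln(0.0894/0.0565)/(2πk) = 0.4589/(2π·0.0296) = 2.467 m·K/W
ΣR = 9.976×10^-5 + 1.563 + 2.467 = 4.030 m·K/W
Q' = ΔT/ΣR = (-155 °C − 26.3 °C)/4.030 = -45.0 W/m
(Negative Q' ⇒ heat flows inward; heat gain = 45.0 W/m.)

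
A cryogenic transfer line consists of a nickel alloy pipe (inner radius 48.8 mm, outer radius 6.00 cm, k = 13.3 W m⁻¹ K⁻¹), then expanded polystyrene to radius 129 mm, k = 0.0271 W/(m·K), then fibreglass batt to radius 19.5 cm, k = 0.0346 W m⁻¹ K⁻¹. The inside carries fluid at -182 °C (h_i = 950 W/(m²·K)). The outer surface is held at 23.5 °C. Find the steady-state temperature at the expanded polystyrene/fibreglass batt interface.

Resistance network (inner→outer):
  R'_conv,in = 1/(2πr h) = 1/(2π·0.0488·950) = 0.003433 m·K/W
  R'_nickel alloy = ln(0.0600/0.0488)/(2πk) = 0.2066/(2π·13.3) = 0.002472 m·K/W
  R'_expanded polystyrene = ln(0.129/0.0600)/(2πk) = 0.7655/(2π·0.0271) = 4.495 m·K/W
  R'_fibreglass batt = ln(0.195/0.129)/(2πk) = 0.4132/(2π·0.0346) = 1.901 m·K/W
ΣR = 0.003433 + 0.002472 + 4.495 + 1.901 = 6.402 m·K/W
Q' = ΔT/ΣR = (-182 °C − 23.5 °C)/6.402 = -32.10 W/m
From the inner boundary to the expanded polystyrene/fibreglass batt interface, ΣR_partial = 4.501 m·K/W.
T_interface = T_in − Q'·ΣR_partial = -182 °C − (-32.10)(4.501) = -37.5 °C

T = -37.5 °C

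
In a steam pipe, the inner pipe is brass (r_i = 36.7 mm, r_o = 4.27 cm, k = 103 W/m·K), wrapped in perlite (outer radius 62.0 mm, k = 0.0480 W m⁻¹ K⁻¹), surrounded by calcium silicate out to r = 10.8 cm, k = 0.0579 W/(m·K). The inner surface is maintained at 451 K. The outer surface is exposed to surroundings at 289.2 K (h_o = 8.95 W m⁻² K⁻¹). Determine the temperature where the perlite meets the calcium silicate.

T = 383 K

Resistance network (inner→outer):
  R'_brass = ln(0.0427/0.0367)/(2πk) = 0.1514/(2π·103) = 2.340×10^-4 m·K/W
  R'_perlite = ln(0.0620/0.0427)/(2πk) = 0.3729/(2π·0.0480) = 1.237 m·K/W
  R'_calcium silicate = ln(0.108/0.0620)/(2πk) = 0.5550/(2π·0.0579) = 1.526 m·K/W
  R'_conv,out = 1/(2πr h) = 1/(2π·0.108·8.95) = 0.1647 m·K/W
ΣR = 2.340×10^-4 + 1.237 + 1.526 + 0.1647 = 2.928 m·K/W
Q' = ΔT/ΣR = (451 K − 289.2 K)/2.928 = 55.26 W/m
From the inner boundary to the perlite/calcium silicate interface, ΣR_partial = 1.237 m·K/W.
T_interface = T_in − Q'·ΣR_partial = 451 K − (55.26)(1.237) = 383 K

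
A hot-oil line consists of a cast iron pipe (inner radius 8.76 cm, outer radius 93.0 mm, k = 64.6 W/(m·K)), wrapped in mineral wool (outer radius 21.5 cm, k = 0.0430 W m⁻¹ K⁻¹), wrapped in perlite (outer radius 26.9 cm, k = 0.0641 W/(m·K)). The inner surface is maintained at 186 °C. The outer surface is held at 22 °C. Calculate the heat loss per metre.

Q' = 44.8 W/m

Resistance network (inner→outer):
  R'_cast iron = ln(0.0930/0.0876)/(2πk) = 0.05982/(2π·64.6) = 1.474×10^-4 m·K/W
  R'_mineral wool = ln(0.215/0.0930)/(2πk) = 0.8380/(2π·0.0430) = 3.102 m·K/W
  R'_perlite = ln(0.269/0.215)/(2πk) = 0.2241/(2π·0.0641) = 0.5564 m·K/W
ΣR = 1.474×10^-4 + 3.102 + 0.5564 = 3.659 m·K/W
Q' = ΔT/ΣR = (186 °C − 22 °C)/3.659 = 44.8 W/m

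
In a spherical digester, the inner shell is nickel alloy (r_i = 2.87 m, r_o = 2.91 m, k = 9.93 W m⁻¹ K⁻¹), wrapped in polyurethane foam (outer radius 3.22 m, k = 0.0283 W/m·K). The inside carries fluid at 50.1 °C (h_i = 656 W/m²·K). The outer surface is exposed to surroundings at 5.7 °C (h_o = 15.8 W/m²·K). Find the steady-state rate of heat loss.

Q = 475 W

Series thermal resistances, inner to outer:
  R_conv,in = 1/(4πr²h) = 1/(4π·2.87²·656) = 1.473×10^-5 K/W
  R_nickel alloy = (1/2.87 − 1/2.91)/(4πk) = 0.004789/(4π·9.93) = 3.838×10^-5 K/W
  R_polyurethane foam = (1/2.91 − 1/3.22)/(4πk) = 0.03308/(4π·0.0283) = 0.09303 K/W
  R_conv,out = 1/(4πr²h) = 1/(4π·3.22²·15.8) = 4.858×10^-4 K/W
ΣR = 1.473×10^-5 + 3.838×10^-5 + 0.09303 + 4.858×10^-4 = 0.09357 K/W
Q = ΔT/ΣR = (50.1 °C − 5.7 °C)/0.09357 = 475 W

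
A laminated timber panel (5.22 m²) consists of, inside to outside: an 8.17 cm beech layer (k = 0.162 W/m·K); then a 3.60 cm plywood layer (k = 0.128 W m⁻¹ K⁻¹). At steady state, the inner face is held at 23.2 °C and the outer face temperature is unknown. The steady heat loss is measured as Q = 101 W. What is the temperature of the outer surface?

T_out = 8.00 °C

Series resistances:
  R_beech = L/(kA) = 0.0817/(0.162·5.22) = 0.09661 K/W
  R_plywood = L/(kA) = 0.0360/(0.128·5.22) = 0.05388 K/W
ΣR = 0.1505 K/W
ΔT = Q·ΣR = 101 × 0.1505 = 15.20 K
Heat flows outward, so T_out = T_in − ΔT = 23.2 − 15.20 = 8.00 °C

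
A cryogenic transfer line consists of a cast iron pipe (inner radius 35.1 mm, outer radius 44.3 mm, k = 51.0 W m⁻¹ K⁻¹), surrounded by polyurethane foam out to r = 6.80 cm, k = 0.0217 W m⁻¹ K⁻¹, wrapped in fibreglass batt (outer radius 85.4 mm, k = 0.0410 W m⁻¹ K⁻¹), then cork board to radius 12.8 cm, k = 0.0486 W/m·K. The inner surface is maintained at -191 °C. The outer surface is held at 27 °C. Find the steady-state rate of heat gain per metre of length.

Resistance network (inner→outer):
  R'_cast iron = ln(0.0443/0.0351)/(2πk) = 0.2328/(2π·51.0) = 7.264×10^-4 m·K/W
  R'_polyurethane foam = ln(0.0680/0.0443)/(2πk) = 0.4285/(2π·0.0217) = 3.143 m·K/W
  R'_fibreglass batt = ln(0.0854/0.0680)/(2πk) = 0.2278/(2π·0.0410) = 0.8844 m·K/W
  R'_cork board = ln(0.128/0.0854)/(2πk) = 0.4047/(2π·0.0486) = 1.325 m·K/W
ΣR = 7.264×10^-4 + 3.143 + 0.8844 + 1.325 = 5.353 m·K/W
Q' = ΔT/ΣR = (-191 °C − 27 °C)/5.353 = -40.7 W/m
(Negative Q' ⇒ heat flows inward; heat gain = 40.7 W/m.)

Q' = 40.7 W/m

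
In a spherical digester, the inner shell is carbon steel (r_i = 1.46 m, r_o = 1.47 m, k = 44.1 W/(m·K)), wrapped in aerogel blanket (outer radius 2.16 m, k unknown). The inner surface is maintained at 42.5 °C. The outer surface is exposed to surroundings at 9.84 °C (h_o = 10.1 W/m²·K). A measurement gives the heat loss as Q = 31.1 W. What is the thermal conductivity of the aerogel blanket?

ΣR = ΔT/Q = |42.5 − 9.84|/31.1 = 1.050 K/W
Known resistances:
  R_carbon steel = (1/1.46 − 1/1.47)/(4πk) = 0.004659/(4π·44.1) = 8.408×10^-6 K/W
  R_conv,out = 1/(4πr²h) = 1/(4π·2.16²·10.1) = 0.001689 K/W
R_aerogel blanket = ΣR − ΣR_known = 1.050 − 0.001697 = 1.048 K/W
(1/r₁−1/r₂)/(4πk) = 1.048 ⇒ k = 0.2173/(4π·1.048) = 0.0165 W/m·K

k = 0.0165 W/m·K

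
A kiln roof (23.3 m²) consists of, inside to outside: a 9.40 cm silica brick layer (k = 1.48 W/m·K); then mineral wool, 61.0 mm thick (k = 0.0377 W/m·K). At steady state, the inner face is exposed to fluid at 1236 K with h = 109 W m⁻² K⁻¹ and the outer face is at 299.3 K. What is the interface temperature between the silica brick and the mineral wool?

T = 1196 K

Treat each layer as a resistance in series:
  R_conv,in = 1/(hA) = 1/(109·23.3) = 3.937×10^-4 K/W
  R_silica brick = L/(kA) = 0.0940/(1.48·23.3) = 0.002726 K/W
  R_mineral wool = L/(kA) = 0.0610/(0.0377·23.3) = 0.06944 K/W
ΣR = 3.937×10^-4 + 0.002726 + 0.06944 = 0.07256 K/W
Q = ΔT/ΣR = (1236 K − 299.3 K)/0.07256 = 12910 W
From the inner boundary to the silica brick/mineral wool interface, ΣR_partial = 0.003120 K/W.
T_interface = T_in − Q·ΣR_partial = 1236 K − (12910)(0.003120) = 1196 K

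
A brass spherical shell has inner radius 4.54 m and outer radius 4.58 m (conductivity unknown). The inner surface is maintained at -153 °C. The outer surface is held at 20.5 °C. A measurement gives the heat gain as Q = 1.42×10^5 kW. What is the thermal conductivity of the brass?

k = 125 W/m·K

ΣR = ΔT/Q = |-153 − 20.5|/1.42×10^8 = 1.222×10^-6 K/W
(1/r₁−1/r₂)/(4πk) = 1.222×10^-6 ⇒ k = 0.001924/(4π·1.222×10^-6) = 125 W/m·K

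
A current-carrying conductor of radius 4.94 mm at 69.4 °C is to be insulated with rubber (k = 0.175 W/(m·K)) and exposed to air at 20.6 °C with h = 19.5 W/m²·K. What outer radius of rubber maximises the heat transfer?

r_cr = 0.897 cm

For a cylinder, r_cr = k_ins/h = 0.175/19.5 = 0.00897 m = 0.897 cm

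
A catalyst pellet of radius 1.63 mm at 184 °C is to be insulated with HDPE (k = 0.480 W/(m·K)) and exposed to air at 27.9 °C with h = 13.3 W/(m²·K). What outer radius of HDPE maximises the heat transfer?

For a sphere, r_cr = 2k_ins/h = 2·0.480/13.3 = 0.0722 m = 7.22 cm

r_cr = 7.22 cm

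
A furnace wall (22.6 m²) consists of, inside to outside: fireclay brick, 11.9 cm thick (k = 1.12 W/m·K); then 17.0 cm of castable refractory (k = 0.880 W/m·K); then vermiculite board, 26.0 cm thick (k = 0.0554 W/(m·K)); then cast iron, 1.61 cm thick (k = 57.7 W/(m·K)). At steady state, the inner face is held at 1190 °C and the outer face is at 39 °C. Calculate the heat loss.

Q = 5.21 kW

Series thermal resistances, inner to outer:
  R_fireclay brick = L/(kA) = 0.119/(1.12·22.6) = 0.004701 K/W
  R_castable refractory = L/(kA) = 0.170/(0.880·22.6) = 0.008548 K/W
  R_vermiculite board = L/(kA) = 0.260/(0.0554·22.6) = 0.2077 K/W
  R_cast iron = L/(kA) = 0.0161/(57.7·22.6) = 1.235×10^-5 K/W
ΣR = 0.004701 + 0.008548 + 0.2077 + 1.235×10^-5 = 0.2210 K/W
Q = ΔT/ΣR = (1190 °C − 39 °C)/0.2210 = 5210 W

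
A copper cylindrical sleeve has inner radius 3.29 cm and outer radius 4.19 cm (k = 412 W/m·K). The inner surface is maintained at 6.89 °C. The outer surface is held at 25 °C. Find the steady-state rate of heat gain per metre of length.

Q' = 194 kW/m

Q' = 2πk·ΔT/ln(r₂/r₁) = 2π × 412 × 18.11 / ln(0.0419/0.0329) = 1.94×10^5 W/m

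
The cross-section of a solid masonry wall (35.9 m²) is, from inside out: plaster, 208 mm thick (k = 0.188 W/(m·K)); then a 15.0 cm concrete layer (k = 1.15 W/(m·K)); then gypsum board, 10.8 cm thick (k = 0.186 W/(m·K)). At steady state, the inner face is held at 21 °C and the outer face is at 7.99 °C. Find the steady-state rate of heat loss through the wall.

Treat each layer as a resistance in series:
  R_plaster = L/(kA) = 0.208/(0.188·35.9) = 0.03082 K/W
  R_concrete = L/(kA) = 0.150/(1.15·35.9) = 0.003633 K/W
  R_gypsum board = L/(kA) = 0.108/(0.186·35.9) = 0.01617 K/W
ΣR = 0.03082 + 0.003633 + 0.01617 = 0.05062 K/W
Q = ΔT/ΣR = (21 °C − 7.99 °C)/0.05062 = 257 W

Q = 257 W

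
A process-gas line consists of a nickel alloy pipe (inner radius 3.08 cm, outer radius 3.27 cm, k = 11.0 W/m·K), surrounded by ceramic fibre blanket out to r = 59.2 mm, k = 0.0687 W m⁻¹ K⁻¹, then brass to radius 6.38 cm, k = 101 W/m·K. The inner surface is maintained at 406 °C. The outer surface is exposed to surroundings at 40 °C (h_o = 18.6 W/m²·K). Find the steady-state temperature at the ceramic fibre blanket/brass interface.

T = 72.5 °C

Resistance network (inner→outer):
  R'_nickel alloy = ln(0.0327/0.0308)/(2πk) = 0.05986/(2π·11.0) = 8.661×10^-4 m·K/W
  R'_ceramic fibre blanket = ln(0.0592/0.0327)/(2πk) = 0.5935/(2π·0.0687) = 1.375 m·K/W
  R'_brass = ln(0.0638/0.0592)/(2πk) = 0.07483/(2π·101) = 1.179×10^-4 m·K/W
  R'_conv,out = 1/(2πr h) = 1/(2π·0.0638·18.6) = 0.1341 m·K/W
ΣR = 8.661×10^-4 + 1.375 + 1.179×10^-4 + 0.1341 = 1.510 m·K/W
Q' = ΔT/ΣR = (406 °C − 40 °C)/1.510 = 242.4 W/m
From the inner boundary to the ceramic fibre blanket/brass interface, ΣR_partial = 1.376 m·K/W.
T_interface = T_in − Q'·ΣR_partial = 406 °C − (242.4)(1.376) = 72.5 °C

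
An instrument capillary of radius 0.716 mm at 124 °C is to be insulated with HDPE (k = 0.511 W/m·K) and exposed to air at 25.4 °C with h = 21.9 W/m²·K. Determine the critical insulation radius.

For a cylinder, r_cr = k_ins/h = 0.511/21.9 = 0.0233 m = 2.33 cm

r_cr = 2.33 cm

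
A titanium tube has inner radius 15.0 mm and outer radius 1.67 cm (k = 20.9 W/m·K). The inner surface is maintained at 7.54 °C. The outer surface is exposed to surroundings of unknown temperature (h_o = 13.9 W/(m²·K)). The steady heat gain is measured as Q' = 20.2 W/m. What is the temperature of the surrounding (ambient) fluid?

T_out = 21.4 °C

Sum the resistances:
  R'_titanium = ln(0.0167/0.0150)/(2πk) = 0.1074/(2π·20.9) = 8.175×10^-4 m·K/W
  R'_conv,out = 1/(2πr h) = 1/(2π·0.0167·13.9) = 0.6856 m·K/W
ΣR = 0.6864 m·K/W
ΔT = Q'·ΣR = 20.2 × 0.6864 = 13.87 K
Heat flows inward, so T_out = T_in + ΔT = 7.54 + 13.87 = 21.4 °C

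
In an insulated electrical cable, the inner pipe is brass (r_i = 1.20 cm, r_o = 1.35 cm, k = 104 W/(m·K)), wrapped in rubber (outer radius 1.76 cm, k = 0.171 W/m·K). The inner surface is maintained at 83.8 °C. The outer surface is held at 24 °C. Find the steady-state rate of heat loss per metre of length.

Treat each layer as a resistance in series:
  R'_brass = ln(0.0135/0.0120)/(2πk) = 0.1178/(2π·104) = 1.802×10^-4 m·K/W
  R'_rubber = ln(0.0176/0.0135)/(2πk) = 0.2652/(2π·0.171) = 0.2468 m·K/W
ΣR = 1.802×10^-4 + 0.2468 = 0.2470 m·K/W
Q' = ΔT/ΣR = (83.8 °C − 24 °C)/0.2470 = 242 W/m

Q' = 242 W/m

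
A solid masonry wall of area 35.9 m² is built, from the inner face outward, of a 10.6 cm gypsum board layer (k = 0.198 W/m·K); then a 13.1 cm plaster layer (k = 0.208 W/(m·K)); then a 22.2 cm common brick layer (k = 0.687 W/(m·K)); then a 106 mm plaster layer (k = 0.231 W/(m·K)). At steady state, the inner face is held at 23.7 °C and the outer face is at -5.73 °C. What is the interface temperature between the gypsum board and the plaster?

T = 15.6 °C

Treat each layer as a resistance in series:
  R_gypsum board = L/(kA) = 0.106/(0.198·35.9) = 0.01491 K/W
  R_plaster = L/(kA) = 0.131/(0.208·35.9) = 0.01754 K/W
  R_common brick = L/(kA) = 0.222/(0.687·35.9) = 0.009001 K/W
  R_plaster = L/(kA) = 0.106/(0.231·35.9) = 0.01278 K/W
ΣR = 0.01491 + 0.01754 + 0.009001 + 0.01278 = 0.05423 K/W
Q = ΔT/ΣR = (23.7 °C − -5.73 °C)/0.05423 = 542.7 W
From the inner boundary to the gypsum board/plaster interface, ΣR_partial = 0.01491 K/W.
T_interface = T_in − Q·ΣR_partial = 23.7 °C − (542.7)(0.01491) = 15.6 °C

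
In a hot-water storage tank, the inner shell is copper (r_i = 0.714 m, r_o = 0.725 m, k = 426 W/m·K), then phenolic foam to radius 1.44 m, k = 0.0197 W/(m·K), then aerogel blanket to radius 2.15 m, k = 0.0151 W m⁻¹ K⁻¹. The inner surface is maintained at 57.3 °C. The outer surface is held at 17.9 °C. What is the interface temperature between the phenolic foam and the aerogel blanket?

T = 29.9 °C

Resistance network (inner→outer):
  R_copper = (1/0.714 − 1/0.725)/(4πk) = 0.02125/(4π·426) = 3.970×10^-6 K/W
  R_phenolic foam = (1/0.725 − 1/1.44)/(4πk) = 0.6849/(4π·0.0197) = 2.766 K/W
  R_aerogel blanket = (1/1.44 − 1/2.15)/(4πk) = 0.2293/(4π·0.0151) = 1.209 K/W
ΣR = 3.970×10^-6 + 2.766 + 1.209 = 3.975 K/W
Q = ΔT/ΣR = (57.3 °C − 17.9 °C)/3.975 = 9.912 W
From the inner boundary to the phenolic foam/aerogel blanket interface, ΣR_partial = 2.766 K/W.
T_interface = T_in − Q·ΣR_partial = 57.3 °C − (9.912)(2.766) = 29.9 °C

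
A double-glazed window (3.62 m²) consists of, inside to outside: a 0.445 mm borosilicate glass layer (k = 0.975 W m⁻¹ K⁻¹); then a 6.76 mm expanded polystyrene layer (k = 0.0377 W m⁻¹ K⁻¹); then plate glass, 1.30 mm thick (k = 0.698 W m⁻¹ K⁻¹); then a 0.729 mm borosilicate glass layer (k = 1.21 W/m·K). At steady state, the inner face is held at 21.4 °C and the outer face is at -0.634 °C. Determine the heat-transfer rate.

Q = 438 W

Resistance network (inner→outer):
  R_borosilicate glass = L/(kA) = 4.45×10^-4/(0.975·3.62) = 1.261×10^-4 K/W
  R_expanded polystyrene = L/(kA) = 0.00676/(0.0377·3.62) = 0.04953 K/W
  R_plate glass = L/(kA) = 0.00130/(0.698·3.62) = 5.145×10^-4 K/W
  R_borosilicate glass = L/(kA) = 7.29×10^-4/(1.21·3.62) = 1.664×10^-4 K/W
ΣR = 1.261×10^-4 + 0.04953 + 5.145×10^-4 + 1.664×10^-4 = 0.05034 K/W
Q = ΔT/ΣR = (21.4 °C − -0.634 °C)/0.05034 = 438 W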